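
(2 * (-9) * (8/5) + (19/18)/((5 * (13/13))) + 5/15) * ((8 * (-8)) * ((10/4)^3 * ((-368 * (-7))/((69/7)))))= 199371200/27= 7384118.52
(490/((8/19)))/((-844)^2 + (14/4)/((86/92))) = 200165/122522436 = 0.00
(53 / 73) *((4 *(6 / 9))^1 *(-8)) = -3392 / 219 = -15.49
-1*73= -73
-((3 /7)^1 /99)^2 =-1 /53361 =-0.00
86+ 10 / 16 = 693 / 8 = 86.62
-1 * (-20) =20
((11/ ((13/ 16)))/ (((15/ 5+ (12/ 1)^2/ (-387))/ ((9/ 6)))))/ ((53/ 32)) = 363264/ 77857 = 4.67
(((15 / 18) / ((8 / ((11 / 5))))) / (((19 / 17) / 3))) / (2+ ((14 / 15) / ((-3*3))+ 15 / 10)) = 25245 / 139384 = 0.18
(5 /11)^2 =25 /121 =0.21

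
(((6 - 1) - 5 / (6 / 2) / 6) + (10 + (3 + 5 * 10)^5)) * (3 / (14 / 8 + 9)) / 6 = 7527519139 / 387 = 19450953.85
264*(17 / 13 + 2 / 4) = 6204 / 13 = 477.23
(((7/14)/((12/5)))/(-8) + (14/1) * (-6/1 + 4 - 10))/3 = -32261/576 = -56.01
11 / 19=0.58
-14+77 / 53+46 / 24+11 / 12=-3089 / 318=-9.71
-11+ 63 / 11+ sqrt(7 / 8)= -58 / 11+ sqrt(14) / 4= -4.34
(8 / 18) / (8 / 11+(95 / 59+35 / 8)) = 20768 / 313659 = 0.07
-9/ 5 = -1.80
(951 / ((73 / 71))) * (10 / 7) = 1321.35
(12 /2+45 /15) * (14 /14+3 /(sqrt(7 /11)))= 9+27 * sqrt(77) /7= 42.85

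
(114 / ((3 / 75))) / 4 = 1425 / 2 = 712.50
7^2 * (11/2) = 539/2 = 269.50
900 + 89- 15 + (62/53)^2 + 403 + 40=3984197/2809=1418.37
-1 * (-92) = 92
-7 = -7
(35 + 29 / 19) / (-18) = -347 / 171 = -2.03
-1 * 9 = -9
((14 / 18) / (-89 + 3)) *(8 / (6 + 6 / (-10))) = -140 / 10449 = -0.01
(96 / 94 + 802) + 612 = 66506 / 47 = 1415.02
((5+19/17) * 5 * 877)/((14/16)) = 3648320/119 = 30658.15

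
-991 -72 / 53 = -52595 / 53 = -992.36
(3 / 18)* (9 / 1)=3 / 2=1.50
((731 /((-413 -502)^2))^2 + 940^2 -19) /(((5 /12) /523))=1295664098094556440712 /1168242834375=1109070871.20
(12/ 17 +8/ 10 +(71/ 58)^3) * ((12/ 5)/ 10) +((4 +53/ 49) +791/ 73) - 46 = -29.28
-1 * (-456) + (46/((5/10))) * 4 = 824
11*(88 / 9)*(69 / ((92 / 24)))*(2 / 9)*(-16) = -61952 / 9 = -6883.56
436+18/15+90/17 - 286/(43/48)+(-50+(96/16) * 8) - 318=-719164/3655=-196.76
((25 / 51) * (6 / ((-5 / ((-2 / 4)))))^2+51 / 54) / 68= 343 / 20808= 0.02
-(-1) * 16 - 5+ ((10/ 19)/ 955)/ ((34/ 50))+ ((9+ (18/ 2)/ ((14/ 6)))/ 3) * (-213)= -389467559/ 431851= -901.86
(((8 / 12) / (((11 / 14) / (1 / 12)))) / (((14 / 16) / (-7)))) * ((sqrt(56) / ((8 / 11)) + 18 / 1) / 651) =-16 / 1023- 2 * sqrt(14) / 837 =-0.02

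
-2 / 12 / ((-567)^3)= 1 / 1093705578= 0.00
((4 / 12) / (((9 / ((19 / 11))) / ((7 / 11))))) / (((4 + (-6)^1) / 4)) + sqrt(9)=9535 / 3267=2.92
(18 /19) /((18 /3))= 3 /19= 0.16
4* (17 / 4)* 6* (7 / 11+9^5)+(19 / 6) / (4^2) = 6360354641 / 1056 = 6023063.11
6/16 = 3/8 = 0.38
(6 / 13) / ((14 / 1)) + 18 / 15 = 561 / 455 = 1.23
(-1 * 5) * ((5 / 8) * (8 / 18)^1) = -25 / 18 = -1.39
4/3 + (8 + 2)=34/3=11.33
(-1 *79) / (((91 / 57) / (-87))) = 391761 / 91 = 4305.07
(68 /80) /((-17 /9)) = -9 /20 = -0.45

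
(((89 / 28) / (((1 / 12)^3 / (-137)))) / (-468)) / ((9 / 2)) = 97544 / 273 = 357.30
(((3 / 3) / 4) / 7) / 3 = 1 / 84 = 0.01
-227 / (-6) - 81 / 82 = 4532 / 123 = 36.85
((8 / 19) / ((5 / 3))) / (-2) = -12 / 95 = -0.13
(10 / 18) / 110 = 1 / 198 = 0.01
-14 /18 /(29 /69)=-161 /87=-1.85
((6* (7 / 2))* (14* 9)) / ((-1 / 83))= -219618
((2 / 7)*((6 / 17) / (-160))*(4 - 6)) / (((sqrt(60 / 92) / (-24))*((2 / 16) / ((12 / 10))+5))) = -288*sqrt(345) / 728875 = -0.01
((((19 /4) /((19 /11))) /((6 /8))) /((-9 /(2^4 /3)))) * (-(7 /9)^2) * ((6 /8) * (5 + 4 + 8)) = 36652 /2187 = 16.76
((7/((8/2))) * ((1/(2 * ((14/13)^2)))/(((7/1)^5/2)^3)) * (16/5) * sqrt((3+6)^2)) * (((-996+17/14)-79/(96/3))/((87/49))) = -0.00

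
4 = 4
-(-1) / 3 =1 / 3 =0.33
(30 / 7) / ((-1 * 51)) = -10 / 119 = -0.08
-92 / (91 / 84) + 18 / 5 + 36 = -2946 / 65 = -45.32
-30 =-30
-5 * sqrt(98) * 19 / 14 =-67.18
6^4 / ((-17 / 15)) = -19440 / 17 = -1143.53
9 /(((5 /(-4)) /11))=-396 /5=-79.20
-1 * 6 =-6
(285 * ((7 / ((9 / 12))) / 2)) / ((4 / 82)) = 27265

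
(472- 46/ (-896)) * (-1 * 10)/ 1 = -4720.51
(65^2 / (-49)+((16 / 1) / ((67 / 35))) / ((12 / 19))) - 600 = -672.99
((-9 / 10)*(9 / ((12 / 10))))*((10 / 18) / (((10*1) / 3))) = -9 / 8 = -1.12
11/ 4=2.75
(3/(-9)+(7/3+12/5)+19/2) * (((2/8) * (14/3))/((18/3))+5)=25993/360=72.20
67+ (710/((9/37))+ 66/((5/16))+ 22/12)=287903/90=3198.92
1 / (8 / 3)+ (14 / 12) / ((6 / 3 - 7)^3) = 1097 / 3000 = 0.37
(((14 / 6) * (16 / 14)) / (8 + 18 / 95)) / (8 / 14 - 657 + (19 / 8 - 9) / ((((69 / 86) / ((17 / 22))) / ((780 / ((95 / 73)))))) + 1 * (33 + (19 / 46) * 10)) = -5114648 / 69797633985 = -0.00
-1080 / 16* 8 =-540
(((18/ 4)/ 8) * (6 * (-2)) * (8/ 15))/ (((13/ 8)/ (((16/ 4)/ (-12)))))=48/ 65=0.74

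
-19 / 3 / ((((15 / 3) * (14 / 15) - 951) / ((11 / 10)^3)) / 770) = 1947253 / 283900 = 6.86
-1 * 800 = -800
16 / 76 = 4 / 19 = 0.21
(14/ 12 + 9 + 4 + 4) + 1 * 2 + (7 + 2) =175/ 6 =29.17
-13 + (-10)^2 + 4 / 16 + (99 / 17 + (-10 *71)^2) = 34285129 / 68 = 504193.07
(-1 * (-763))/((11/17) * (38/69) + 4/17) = 894999/694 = 1289.62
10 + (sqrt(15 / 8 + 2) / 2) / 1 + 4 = sqrt(62) / 8 + 14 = 14.98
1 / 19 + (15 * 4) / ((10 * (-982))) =0.05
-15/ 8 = -1.88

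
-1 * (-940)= 940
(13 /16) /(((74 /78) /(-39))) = -19773 /592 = -33.40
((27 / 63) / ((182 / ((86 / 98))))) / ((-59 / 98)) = -129 / 37583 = -0.00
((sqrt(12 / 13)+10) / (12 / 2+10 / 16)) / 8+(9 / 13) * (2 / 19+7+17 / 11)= 2 * sqrt(39) / 689+889586 / 144001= 6.20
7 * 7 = 49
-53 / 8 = -6.62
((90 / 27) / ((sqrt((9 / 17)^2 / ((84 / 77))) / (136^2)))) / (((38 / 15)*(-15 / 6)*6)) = -3144320*sqrt(33) / 5643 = -3200.91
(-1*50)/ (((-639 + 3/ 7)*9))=35/ 4023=0.01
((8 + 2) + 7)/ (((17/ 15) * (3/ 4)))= 20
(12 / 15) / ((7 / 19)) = 76 / 35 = 2.17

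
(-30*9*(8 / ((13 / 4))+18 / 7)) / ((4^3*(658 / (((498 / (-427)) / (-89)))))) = -7697835 / 18204349072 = -0.00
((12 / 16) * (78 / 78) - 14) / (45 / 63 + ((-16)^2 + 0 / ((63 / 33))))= -371 / 7188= -0.05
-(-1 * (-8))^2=-64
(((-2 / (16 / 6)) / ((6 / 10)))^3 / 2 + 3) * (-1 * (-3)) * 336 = 2039.62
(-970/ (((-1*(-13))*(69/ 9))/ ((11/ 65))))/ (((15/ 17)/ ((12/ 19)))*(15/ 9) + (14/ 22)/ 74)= -531545256/ 754229593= -0.70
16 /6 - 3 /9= 7 /3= 2.33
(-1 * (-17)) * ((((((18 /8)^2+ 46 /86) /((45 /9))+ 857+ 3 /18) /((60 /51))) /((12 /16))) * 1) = 2559821257 /154800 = 16536.31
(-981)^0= 1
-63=-63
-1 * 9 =-9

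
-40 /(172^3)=-5 /636056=-0.00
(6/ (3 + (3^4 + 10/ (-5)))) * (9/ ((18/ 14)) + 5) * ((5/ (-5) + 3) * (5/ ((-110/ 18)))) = -648/ 451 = -1.44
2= 2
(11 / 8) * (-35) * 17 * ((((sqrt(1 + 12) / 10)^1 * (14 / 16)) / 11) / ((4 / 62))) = -363.70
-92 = -92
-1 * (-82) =82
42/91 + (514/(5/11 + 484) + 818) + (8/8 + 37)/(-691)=39228244316/47870407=819.47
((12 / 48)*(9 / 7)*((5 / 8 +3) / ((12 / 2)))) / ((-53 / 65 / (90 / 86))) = -254475 / 1020992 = -0.25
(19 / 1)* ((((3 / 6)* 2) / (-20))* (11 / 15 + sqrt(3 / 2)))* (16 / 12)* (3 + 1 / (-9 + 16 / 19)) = -4237* sqrt(6) / 2325 - 93214 / 34875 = -7.14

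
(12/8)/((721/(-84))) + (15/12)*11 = 5593/412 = 13.58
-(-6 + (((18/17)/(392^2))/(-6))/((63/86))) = 164574187/27429024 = 6.00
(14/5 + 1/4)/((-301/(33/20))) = -2013/120400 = -0.02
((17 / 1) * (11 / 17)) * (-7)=-77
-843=-843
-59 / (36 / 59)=-3481 / 36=-96.69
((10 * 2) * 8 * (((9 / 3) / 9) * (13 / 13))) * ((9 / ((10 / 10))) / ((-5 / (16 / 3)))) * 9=-4608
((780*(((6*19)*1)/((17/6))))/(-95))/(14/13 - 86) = 1521/391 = 3.89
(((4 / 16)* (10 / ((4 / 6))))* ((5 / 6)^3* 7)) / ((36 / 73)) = 319375 / 10368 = 30.80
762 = 762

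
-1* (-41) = 41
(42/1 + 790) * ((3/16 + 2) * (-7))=-12740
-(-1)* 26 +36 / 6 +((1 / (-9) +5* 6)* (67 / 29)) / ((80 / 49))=74.30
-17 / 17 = -1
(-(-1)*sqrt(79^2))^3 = 493039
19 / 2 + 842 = 851.50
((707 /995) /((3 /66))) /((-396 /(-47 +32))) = 707 /1194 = 0.59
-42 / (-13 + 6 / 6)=3.50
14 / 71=0.20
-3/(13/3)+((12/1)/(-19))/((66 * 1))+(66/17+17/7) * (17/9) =1920326/171171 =11.22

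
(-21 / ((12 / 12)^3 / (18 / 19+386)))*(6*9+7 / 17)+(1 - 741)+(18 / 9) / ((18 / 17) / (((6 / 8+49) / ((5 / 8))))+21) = -5084625688571 / 11480712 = -442884.18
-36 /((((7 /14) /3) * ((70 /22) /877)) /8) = -16670016 /35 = -476286.17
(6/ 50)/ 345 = 1/ 2875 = 0.00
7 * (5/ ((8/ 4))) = 35/ 2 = 17.50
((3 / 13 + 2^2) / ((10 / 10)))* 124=6820 / 13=524.62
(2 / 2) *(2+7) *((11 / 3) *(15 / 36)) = 55 / 4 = 13.75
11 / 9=1.22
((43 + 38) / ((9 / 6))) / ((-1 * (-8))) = 27 / 4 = 6.75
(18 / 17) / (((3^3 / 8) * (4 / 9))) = 12 / 17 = 0.71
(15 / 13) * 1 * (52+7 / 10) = 60.81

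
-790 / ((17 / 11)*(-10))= 869 / 17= 51.12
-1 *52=-52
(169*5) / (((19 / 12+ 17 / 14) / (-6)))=-85176 / 47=-1812.26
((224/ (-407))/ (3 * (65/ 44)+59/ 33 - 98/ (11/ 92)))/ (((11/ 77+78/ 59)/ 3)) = 3330432/ 2403499835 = 0.00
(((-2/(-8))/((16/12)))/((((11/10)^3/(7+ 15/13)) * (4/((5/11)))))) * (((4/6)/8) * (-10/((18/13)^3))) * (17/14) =-475840625/9563266944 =-0.05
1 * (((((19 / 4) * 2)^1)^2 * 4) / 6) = 361 / 6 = 60.17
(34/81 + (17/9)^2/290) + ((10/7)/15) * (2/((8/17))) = 22933/27405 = 0.84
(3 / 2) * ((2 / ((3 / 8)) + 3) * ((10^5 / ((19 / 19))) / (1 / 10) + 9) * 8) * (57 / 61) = 5700051300 / 61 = 93443463.93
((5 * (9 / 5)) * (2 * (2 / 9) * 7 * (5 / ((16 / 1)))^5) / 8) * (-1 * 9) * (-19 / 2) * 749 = 2801728125 / 4194304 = 667.98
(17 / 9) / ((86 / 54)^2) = 1377 / 1849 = 0.74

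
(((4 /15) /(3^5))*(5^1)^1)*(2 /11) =8 /8019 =0.00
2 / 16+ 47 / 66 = 221 / 264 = 0.84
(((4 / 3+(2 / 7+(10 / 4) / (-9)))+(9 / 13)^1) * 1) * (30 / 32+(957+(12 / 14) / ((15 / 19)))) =1788923543 / 917280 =1950.25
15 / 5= 3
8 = 8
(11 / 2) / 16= 11 / 32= 0.34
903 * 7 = 6321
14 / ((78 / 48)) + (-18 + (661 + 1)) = 652.62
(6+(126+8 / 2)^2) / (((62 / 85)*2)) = 718505 / 62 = 11588.79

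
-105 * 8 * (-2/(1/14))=23520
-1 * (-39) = 39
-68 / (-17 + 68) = -4 / 3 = -1.33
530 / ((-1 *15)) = -106 / 3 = -35.33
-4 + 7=3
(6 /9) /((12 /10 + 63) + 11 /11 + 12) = 5 /579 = 0.01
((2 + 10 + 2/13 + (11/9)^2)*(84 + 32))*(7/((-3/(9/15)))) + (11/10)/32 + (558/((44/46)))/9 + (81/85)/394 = -26707486478599/12413269440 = -2151.53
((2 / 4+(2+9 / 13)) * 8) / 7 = 332 / 91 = 3.65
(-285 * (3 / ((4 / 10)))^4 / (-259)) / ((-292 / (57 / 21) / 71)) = -19463540625 / 8470336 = -2297.85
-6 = -6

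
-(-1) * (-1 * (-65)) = 65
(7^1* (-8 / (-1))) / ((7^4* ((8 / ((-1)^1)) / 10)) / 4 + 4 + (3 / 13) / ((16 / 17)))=-58240 / 494993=-0.12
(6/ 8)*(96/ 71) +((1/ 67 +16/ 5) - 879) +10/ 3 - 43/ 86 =-124434223/ 142710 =-871.94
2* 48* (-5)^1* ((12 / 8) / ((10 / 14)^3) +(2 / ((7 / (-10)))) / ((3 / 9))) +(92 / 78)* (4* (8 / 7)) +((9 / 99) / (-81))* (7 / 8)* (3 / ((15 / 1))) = 34767491599 / 16216200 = 2144.00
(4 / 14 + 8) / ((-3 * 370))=-29 / 3885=-0.01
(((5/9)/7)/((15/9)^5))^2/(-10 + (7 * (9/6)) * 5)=1458/1626953125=0.00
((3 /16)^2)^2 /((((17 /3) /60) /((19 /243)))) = 285 /278528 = 0.00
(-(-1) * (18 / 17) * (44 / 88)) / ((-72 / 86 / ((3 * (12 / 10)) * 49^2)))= -929187 / 170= -5465.81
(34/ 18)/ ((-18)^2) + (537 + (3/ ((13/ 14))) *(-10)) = 19132097/ 37908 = 504.70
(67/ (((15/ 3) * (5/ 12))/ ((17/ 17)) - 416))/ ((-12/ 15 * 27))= 335/ 44703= 0.01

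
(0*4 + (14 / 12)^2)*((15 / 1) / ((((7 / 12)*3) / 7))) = 81.67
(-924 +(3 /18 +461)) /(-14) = 2777 /84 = 33.06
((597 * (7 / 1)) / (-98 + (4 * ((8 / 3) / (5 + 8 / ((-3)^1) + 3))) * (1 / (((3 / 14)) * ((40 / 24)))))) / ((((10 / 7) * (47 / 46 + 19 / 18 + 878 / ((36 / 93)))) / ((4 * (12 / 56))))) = -123579 / 10338691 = -0.01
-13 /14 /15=-13 /210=-0.06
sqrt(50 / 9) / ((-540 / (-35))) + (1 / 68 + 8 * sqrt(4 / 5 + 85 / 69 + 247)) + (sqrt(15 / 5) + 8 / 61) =605 / 4148 + 35 * sqrt(2) / 324 + sqrt(3) + 16 * sqrt(7410255) / 345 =128.28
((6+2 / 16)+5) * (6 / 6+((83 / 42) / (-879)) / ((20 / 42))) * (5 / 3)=1557233 / 84384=18.45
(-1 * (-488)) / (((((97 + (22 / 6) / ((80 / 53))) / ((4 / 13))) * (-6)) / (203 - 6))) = -15381760 / 310219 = -49.58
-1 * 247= -247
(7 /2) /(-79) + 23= 3627 /158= 22.96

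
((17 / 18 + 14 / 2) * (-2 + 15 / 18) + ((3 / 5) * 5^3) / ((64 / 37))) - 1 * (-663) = 1204573 / 1728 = 697.09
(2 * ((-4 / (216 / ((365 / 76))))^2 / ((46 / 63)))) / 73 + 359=359.00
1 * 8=8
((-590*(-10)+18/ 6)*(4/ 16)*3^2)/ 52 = 53127/ 208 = 255.42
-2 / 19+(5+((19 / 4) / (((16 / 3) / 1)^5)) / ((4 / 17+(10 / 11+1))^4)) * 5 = 51298312235747452007 / 2060587191947493376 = 24.89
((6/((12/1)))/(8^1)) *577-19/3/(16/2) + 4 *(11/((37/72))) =214705/1776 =120.89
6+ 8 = 14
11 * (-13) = -143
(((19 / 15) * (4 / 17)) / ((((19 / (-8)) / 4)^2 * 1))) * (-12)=-10.14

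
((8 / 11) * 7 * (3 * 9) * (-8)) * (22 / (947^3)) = -24192 / 849278123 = -0.00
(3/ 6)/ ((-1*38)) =-1/ 76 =-0.01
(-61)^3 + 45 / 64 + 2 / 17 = -246954435 / 1088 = -226980.18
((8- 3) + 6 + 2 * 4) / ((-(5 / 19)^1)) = -361 / 5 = -72.20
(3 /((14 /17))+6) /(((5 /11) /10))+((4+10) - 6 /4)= 3145 /14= 224.64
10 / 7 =1.43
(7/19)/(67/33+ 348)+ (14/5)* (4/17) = 12309899/18654865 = 0.66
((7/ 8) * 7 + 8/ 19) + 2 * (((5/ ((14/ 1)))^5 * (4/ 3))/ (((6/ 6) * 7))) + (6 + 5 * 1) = 941428399/ 53647944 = 17.55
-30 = -30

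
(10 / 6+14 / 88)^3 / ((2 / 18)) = 13997521 / 255552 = 54.77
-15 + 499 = 484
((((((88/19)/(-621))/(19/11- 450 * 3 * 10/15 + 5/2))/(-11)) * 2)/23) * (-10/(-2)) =-1760/5348026539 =-0.00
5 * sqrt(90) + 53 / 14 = 53 / 14 + 15 * sqrt(10) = 51.22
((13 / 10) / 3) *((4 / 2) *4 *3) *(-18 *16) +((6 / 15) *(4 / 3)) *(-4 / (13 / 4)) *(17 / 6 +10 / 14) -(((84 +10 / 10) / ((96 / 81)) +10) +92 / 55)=-4440961571 / 1441440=-3080.92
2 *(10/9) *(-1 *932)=-18640/9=-2071.11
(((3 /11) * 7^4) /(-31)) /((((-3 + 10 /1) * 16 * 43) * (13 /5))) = -5145 /3049904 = -0.00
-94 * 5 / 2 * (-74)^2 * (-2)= 2573720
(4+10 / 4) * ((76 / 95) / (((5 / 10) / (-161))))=-8372 / 5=-1674.40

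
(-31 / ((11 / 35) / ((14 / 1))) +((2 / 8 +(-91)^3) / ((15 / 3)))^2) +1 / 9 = 22714753629.42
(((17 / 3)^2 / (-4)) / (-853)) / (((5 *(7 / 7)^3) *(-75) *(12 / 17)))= -4913 / 138186000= -0.00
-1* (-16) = 16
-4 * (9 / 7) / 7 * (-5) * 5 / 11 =900 / 539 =1.67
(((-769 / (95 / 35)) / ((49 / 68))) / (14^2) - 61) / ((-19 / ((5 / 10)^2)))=205305 / 247646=0.83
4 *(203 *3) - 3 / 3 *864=1572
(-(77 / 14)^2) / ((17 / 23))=-2783 / 68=-40.93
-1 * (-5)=5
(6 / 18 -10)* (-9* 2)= 174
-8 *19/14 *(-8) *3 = 1824/7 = 260.57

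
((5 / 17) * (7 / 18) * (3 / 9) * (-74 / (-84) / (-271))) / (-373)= 185 / 556765164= 0.00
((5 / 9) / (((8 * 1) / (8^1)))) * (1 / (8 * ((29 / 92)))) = 115 / 522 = 0.22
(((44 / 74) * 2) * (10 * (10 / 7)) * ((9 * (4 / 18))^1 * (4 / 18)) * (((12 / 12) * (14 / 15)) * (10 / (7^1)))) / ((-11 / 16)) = -102400 / 6993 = -14.64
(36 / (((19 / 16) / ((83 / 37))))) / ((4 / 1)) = 17.00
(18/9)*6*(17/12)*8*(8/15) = 1088/15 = 72.53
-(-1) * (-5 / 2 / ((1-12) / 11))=5 / 2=2.50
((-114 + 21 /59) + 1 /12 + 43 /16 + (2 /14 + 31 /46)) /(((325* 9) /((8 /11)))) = -10036093 /366756390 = -0.03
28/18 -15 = -121/9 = -13.44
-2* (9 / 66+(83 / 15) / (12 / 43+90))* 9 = -126604 / 35585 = -3.56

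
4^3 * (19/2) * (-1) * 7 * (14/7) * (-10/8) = 10640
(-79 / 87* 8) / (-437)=632 / 38019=0.02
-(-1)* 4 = 4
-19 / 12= -1.58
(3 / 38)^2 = 9 / 1444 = 0.01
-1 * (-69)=69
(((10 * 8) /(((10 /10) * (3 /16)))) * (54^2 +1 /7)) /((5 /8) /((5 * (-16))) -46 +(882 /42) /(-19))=-63544852480 /2406159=-26409.25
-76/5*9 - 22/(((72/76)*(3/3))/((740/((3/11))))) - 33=-8529223/135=-63179.43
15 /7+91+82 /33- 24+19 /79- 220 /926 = 605227759 /8449287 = 71.63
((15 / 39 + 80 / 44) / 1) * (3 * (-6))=-5670 / 143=-39.65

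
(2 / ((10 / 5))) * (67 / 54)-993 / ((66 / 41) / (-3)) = 549994 / 297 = 1851.83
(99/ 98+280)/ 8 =27539/ 784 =35.13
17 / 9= 1.89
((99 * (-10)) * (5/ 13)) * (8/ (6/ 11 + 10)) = -108900/ 377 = -288.86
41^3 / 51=68921 / 51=1351.39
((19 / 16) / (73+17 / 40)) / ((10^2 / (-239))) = -4541 / 117480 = -0.04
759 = 759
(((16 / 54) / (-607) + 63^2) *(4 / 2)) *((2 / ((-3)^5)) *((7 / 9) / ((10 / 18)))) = -1821342124 / 19912635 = -91.47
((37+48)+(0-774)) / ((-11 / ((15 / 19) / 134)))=10335 / 28006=0.37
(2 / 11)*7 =14 / 11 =1.27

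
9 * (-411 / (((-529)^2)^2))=-3699 / 78310985281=-0.00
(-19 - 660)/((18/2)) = -679/9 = -75.44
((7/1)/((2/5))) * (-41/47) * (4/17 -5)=116235/1598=72.74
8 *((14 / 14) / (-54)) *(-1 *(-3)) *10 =-40 / 9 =-4.44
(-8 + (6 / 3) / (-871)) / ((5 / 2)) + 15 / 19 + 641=10568002 / 16549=638.59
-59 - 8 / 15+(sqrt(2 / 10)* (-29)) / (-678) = -893 / 15+29* sqrt(5) / 3390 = -59.51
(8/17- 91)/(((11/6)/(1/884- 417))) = 1701950859/82654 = 20591.27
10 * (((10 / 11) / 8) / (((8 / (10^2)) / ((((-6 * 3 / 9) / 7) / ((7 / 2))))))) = -625 / 539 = -1.16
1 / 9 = 0.11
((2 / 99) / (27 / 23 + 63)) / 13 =0.00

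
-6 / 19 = -0.32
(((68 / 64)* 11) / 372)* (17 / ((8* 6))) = 3179 / 285696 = 0.01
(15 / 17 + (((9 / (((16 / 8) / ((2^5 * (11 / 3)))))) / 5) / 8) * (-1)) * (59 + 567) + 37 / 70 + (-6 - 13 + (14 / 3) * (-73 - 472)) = -36673367 / 3570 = -10272.65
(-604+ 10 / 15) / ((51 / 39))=-23530 / 51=-461.37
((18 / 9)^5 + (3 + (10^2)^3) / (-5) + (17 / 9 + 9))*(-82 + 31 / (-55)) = 40860358477 / 2475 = 16509235.75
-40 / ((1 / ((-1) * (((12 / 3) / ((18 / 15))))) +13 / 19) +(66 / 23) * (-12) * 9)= 174800 / 1352641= 0.13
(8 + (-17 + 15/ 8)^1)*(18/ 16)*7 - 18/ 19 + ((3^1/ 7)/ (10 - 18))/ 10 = -2428563/ 42560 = -57.06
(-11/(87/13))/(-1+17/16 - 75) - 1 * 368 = -3489536/9483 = -367.98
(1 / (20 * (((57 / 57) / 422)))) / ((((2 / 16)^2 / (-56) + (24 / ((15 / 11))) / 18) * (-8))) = -425376 / 157651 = -2.70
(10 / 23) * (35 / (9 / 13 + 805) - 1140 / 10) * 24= -143229720 / 120451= -1189.11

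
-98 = -98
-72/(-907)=0.08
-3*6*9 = -162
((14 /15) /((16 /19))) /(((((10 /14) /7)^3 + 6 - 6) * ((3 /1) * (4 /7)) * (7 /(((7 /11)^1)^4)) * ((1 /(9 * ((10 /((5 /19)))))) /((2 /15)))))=713814954223 /1098075000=650.06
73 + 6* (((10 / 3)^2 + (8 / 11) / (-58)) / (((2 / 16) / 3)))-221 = 462612 / 319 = 1450.19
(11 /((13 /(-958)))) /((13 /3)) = -187.07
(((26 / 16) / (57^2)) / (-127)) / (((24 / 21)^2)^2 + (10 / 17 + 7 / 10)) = -2653105 / 2017130642388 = -0.00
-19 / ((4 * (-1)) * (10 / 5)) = 19 / 8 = 2.38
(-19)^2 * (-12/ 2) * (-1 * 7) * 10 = 151620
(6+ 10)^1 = 16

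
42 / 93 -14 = -420 / 31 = -13.55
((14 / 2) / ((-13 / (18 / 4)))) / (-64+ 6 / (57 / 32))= 133 / 3328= 0.04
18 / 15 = 6 / 5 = 1.20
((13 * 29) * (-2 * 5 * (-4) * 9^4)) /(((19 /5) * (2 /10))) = 130184052.63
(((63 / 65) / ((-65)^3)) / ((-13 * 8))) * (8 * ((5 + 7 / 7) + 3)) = 567 / 232058125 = 0.00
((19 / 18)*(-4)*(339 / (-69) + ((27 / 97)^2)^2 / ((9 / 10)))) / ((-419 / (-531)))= 22398090016886 / 853156680997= 26.25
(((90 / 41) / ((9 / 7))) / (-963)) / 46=-35 / 908109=-0.00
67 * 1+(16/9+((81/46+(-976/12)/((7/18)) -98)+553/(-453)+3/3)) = -103634129/437598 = -236.82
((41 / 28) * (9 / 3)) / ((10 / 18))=1107 / 140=7.91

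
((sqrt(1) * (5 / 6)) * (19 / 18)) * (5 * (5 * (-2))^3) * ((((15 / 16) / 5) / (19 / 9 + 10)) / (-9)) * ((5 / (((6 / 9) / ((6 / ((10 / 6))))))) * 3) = 534375 / 872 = 612.82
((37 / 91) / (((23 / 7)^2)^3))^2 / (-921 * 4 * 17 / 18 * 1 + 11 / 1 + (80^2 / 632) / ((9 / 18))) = -91649941963797 / 3026540135650499011111555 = -0.00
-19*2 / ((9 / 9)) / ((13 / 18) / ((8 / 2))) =-2736 / 13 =-210.46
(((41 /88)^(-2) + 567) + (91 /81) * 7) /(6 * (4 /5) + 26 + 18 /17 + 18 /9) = 3353307290 /195935679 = 17.11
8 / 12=2 / 3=0.67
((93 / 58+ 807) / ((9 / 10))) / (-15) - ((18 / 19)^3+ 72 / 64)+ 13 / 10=-481936063 / 7956440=-60.57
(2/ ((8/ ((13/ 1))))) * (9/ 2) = 117/ 8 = 14.62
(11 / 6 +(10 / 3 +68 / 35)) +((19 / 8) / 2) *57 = 125659 / 1680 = 74.80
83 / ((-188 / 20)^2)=2075 / 2209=0.94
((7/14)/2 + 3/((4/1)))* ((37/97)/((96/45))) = 0.18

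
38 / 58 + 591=17158 / 29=591.66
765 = 765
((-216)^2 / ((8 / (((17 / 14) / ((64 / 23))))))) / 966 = 4131 / 1568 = 2.63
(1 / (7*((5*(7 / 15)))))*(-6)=-0.37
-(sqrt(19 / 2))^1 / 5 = -0.62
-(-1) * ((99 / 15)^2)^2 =1897.47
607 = 607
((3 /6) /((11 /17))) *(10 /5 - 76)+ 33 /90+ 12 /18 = -18529 /330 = -56.15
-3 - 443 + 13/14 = -6231/14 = -445.07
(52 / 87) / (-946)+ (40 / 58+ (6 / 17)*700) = 173316218 / 699567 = 247.75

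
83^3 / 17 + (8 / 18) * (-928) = 5082979 / 153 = 33222.08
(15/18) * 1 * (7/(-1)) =-35/6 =-5.83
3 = 3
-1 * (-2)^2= -4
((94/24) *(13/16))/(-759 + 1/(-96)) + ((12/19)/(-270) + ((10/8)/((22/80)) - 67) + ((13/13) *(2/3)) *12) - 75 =-143674609/1109790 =-129.46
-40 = -40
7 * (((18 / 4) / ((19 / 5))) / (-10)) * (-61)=3843 / 76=50.57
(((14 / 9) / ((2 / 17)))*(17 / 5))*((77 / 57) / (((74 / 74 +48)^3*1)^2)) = 3179 / 724549013685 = 0.00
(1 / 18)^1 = 0.06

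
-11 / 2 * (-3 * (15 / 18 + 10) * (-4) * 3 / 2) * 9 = -19305 / 2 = -9652.50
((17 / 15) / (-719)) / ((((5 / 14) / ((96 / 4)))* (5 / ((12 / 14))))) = -1632 / 89875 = -0.02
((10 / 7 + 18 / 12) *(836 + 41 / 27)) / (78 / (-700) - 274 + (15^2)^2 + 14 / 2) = 23178325 / 475882047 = 0.05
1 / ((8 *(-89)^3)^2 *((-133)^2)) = 1 / 562630531571784256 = 0.00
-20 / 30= -2 / 3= -0.67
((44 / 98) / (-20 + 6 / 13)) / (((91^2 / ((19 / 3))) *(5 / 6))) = -418 / 19820255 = -0.00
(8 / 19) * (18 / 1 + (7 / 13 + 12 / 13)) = 2024 / 247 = 8.19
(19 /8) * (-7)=-133 /8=-16.62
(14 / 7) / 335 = 2 / 335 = 0.01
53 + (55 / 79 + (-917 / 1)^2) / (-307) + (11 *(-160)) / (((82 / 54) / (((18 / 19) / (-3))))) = -43832843823 / 18893087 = -2320.05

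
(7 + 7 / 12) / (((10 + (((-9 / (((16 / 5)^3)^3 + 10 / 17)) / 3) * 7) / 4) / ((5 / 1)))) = 15187258264906 / 4005370985559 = 3.79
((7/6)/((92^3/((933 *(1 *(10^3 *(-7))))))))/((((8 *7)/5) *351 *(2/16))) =-1360625/68329872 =-0.02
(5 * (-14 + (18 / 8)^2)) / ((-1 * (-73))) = -715 / 1168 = -0.61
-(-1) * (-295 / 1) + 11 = -284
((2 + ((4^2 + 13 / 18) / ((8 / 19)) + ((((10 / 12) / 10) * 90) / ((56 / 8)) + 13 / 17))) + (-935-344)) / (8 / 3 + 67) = -21170647 / 1193808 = -17.73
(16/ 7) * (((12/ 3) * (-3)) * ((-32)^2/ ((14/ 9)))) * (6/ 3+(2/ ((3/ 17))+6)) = -17104896/ 49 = -349079.51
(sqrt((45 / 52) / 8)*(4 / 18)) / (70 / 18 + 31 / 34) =0.02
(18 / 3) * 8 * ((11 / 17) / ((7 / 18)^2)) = 171072 / 833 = 205.37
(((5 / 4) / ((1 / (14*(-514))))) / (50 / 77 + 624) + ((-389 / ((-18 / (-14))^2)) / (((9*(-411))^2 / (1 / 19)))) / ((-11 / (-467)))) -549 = -6276881341612684919 / 11141072121520242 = -563.40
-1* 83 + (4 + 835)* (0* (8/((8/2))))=-83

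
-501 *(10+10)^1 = -10020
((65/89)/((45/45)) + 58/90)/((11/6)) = 11012/14685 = 0.75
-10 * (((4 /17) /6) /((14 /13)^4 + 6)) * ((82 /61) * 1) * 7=-163940140 /326315901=-0.50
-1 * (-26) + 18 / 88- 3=1021 / 44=23.20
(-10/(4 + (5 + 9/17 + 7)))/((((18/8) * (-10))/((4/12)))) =68/7587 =0.01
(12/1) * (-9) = -108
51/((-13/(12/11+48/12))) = -2856/143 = -19.97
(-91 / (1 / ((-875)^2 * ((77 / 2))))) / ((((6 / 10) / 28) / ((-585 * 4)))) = 292914496875000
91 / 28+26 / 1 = 117 / 4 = 29.25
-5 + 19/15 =-56/15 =-3.73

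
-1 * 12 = -12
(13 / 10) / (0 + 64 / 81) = 1053 / 640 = 1.65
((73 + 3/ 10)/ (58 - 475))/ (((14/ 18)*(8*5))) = -2199/ 389200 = -0.01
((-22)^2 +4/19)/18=4600/171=26.90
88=88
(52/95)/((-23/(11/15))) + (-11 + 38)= 884353/32775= 26.98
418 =418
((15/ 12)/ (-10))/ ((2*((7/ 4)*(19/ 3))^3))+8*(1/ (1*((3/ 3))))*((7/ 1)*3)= 395242908/ 2352637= 168.00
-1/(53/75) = -75/53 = -1.42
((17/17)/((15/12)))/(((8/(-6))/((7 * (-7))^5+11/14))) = 2372792085/14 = 169485148.93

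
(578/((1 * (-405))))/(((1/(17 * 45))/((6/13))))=-19652/39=-503.90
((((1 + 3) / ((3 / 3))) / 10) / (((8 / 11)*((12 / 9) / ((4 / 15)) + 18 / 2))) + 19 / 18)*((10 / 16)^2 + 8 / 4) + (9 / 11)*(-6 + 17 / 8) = -109027 / 197120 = -0.55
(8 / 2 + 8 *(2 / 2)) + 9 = 21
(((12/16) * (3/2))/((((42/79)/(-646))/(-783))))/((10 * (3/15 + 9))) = 59939433/5152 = 11634.21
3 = 3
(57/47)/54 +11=9325/846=11.02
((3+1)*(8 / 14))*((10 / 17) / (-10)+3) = 800 / 119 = 6.72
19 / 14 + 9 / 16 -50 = -48.08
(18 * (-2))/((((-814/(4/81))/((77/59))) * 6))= 28/58941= 0.00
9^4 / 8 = 820.12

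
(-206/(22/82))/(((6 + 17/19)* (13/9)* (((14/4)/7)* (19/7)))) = -1064196/18733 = -56.81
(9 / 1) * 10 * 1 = 90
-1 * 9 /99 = -1 /11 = -0.09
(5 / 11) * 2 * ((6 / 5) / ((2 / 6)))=36 / 11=3.27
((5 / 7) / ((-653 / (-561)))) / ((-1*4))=-2805 / 18284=-0.15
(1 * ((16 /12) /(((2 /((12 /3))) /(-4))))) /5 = -2.13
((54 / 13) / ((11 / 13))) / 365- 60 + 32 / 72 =-2151554 / 36135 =-59.54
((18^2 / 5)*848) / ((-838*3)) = -45792 / 2095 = -21.86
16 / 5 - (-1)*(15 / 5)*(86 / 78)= 423 / 65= 6.51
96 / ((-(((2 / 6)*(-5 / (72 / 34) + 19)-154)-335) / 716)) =7423488 / 52213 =142.18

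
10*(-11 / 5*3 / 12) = -11 / 2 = -5.50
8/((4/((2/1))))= 4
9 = 9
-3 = -3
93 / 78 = 31 / 26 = 1.19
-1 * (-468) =468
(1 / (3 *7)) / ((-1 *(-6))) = 1 / 126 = 0.01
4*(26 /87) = 104 /87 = 1.20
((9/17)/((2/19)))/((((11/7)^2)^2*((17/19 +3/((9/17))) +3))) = 23402547/271297730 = 0.09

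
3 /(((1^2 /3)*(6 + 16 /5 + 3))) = 45 /61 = 0.74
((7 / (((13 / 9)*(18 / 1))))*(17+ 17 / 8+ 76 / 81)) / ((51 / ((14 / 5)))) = 637049 / 2148120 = 0.30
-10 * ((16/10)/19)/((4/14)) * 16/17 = -896/323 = -2.77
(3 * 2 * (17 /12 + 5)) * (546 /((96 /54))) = 11824.31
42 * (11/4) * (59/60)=4543/40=113.58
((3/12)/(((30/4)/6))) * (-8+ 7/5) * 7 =-231/25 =-9.24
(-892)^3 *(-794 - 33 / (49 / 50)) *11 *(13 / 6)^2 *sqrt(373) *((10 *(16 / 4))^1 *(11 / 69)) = 5886020257423454720 *sqrt(373) / 30429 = 3735841895178757.99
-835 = -835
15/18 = 5/6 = 0.83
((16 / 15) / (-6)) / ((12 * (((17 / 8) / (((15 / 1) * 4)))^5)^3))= -245083902931906945508966400000000000000 / 2862423051509815793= -85621132348914954298.61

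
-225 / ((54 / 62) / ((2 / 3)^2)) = -3100 / 27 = -114.81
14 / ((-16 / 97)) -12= -775 / 8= -96.88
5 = 5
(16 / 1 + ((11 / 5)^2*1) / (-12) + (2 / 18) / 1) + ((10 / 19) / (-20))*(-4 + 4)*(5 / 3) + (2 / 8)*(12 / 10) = 14407 / 900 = 16.01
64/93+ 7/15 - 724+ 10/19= -2127229/2945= -722.32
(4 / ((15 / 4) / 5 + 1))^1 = 16 / 7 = 2.29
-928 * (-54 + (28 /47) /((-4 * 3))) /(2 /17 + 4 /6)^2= 81538.21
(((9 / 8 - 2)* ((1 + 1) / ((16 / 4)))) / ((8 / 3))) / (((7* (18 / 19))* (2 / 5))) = -95 / 1536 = -0.06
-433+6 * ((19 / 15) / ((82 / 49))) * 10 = -15891 / 41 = -387.59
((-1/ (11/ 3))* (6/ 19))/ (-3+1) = 0.04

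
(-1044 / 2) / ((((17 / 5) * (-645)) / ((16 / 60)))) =232 / 3655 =0.06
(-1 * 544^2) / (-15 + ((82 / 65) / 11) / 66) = 1745652480 / 88471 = 19731.35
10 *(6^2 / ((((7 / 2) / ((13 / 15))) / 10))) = 6240 / 7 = 891.43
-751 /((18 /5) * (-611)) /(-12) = -3755 /131976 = -0.03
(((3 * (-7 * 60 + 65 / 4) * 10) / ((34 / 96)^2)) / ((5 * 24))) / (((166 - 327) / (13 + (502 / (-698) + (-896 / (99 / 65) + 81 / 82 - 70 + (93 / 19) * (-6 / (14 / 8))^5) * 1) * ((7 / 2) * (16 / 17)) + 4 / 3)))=-860616619588685360 / 17584006988471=-48943.15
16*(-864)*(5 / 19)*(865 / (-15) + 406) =-1267200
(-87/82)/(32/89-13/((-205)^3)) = -1626997875/551370314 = -2.95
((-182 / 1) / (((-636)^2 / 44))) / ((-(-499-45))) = -1001 / 27505728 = -0.00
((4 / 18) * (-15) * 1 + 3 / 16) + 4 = 0.85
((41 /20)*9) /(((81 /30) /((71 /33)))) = 2911 /198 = 14.70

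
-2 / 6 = -1 / 3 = -0.33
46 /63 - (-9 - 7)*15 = 15166 /63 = 240.73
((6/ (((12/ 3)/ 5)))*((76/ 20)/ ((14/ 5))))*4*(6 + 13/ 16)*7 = 31065/ 16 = 1941.56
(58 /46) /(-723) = -29 /16629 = -0.00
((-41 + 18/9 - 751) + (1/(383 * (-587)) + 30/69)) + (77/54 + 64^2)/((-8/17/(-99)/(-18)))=-641881033077807/41367064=-15516717.19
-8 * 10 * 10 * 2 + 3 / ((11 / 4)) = -17588 / 11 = -1598.91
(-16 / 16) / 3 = -1 / 3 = -0.33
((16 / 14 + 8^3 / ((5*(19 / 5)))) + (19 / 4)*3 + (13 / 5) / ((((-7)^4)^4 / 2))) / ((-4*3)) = -534694115057332351 / 151542163397380560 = -3.53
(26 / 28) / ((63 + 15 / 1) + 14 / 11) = 143 / 12208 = 0.01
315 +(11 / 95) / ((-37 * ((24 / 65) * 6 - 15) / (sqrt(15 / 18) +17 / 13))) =143 * sqrt(30) / 3505158 +184020982 / 584193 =315.00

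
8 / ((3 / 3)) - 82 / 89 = 630 / 89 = 7.08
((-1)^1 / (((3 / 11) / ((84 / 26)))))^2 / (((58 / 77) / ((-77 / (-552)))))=35153041 / 1352676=25.99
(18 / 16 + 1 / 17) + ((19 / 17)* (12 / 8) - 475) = -64211 / 136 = -472.14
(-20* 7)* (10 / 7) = -200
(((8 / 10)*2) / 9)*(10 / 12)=4 / 27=0.15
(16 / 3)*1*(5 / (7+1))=10 / 3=3.33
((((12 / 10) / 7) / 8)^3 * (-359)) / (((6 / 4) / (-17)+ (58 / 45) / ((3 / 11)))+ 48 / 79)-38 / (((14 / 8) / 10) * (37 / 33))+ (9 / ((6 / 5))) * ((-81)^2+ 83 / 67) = 63426466472677180833 / 1293807153536800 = 49023.12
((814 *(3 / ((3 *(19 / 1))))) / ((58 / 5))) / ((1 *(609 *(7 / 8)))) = 16280 / 2348913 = 0.01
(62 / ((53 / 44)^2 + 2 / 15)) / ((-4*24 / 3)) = -56265 / 46007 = -1.22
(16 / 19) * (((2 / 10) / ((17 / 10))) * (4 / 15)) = 128 / 4845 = 0.03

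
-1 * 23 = -23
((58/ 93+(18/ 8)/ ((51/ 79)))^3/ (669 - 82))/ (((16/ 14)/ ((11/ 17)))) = 0.07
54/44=27/22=1.23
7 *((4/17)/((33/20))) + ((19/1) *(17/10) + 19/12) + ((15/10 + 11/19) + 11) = 3408073/71060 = 47.96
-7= -7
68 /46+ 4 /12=1.81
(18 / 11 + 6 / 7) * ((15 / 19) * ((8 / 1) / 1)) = 23040 / 1463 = 15.75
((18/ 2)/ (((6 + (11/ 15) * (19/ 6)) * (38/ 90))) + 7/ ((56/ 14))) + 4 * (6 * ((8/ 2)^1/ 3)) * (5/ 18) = 6762673/ 512316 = 13.20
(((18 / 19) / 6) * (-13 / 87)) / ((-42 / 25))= 325 / 23142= 0.01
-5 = -5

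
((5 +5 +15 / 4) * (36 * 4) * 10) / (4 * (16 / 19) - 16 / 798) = 987525 / 167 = 5913.32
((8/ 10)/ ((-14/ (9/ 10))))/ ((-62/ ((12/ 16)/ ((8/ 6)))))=81/ 173600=0.00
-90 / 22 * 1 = -45 / 11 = -4.09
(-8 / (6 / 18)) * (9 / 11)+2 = -194 / 11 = -17.64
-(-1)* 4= 4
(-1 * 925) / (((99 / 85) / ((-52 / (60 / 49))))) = 10016825 / 297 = 33726.68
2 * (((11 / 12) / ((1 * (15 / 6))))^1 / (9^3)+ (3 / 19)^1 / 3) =22079 / 207765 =0.11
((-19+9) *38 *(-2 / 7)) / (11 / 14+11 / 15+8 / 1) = 22800 / 1999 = 11.41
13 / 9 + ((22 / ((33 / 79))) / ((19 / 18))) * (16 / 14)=69985 / 1197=58.47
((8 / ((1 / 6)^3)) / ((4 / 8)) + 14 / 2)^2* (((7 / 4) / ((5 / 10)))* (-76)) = -3189970154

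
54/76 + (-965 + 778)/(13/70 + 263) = 1/700074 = 0.00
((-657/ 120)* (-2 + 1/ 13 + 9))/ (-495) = 1679/ 21450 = 0.08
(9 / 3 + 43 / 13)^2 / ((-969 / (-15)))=33620 / 54587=0.62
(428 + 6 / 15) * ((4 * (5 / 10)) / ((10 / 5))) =2142 / 5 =428.40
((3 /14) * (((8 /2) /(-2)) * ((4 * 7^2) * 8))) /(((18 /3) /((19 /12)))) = -532 /3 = -177.33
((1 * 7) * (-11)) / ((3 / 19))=-1463 / 3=-487.67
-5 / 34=-0.15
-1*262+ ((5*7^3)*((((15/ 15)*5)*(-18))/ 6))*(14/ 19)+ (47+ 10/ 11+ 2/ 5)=-20031557/ 1045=-19168.95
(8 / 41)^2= 64 / 1681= 0.04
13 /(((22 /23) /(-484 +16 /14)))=-505310 /77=-6562.47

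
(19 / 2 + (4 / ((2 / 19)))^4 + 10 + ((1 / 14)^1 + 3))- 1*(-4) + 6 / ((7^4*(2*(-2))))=10012950665 / 4802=2085162.57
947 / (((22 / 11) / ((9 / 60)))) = 2841 / 40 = 71.02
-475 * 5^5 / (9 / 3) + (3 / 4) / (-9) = -1979167 / 4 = -494791.75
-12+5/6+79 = 407/6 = 67.83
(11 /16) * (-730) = -4015 /8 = -501.88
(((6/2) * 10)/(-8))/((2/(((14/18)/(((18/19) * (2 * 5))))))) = -133/864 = -0.15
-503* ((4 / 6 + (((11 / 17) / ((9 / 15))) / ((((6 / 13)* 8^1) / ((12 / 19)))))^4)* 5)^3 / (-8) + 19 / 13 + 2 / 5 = 14006482147122754808496148452610706554469670344843 / 5978724811333762433146945665087598201688555520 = 2342.72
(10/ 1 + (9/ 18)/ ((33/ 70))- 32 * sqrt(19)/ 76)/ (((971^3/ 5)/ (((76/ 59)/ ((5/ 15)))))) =0.00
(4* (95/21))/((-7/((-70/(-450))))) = -76/189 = -0.40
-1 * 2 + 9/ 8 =-7/ 8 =-0.88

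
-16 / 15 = -1.07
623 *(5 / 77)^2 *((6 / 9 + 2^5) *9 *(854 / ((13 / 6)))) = 478837800 / 1573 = 304410.55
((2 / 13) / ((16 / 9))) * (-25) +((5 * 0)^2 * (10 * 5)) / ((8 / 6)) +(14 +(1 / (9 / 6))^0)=1335 / 104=12.84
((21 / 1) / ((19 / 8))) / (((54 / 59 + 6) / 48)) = 19824 / 323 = 61.37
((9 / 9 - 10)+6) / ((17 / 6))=-18 / 17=-1.06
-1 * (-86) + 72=158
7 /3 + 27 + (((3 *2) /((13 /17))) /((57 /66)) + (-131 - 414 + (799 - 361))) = -50819 /741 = -68.58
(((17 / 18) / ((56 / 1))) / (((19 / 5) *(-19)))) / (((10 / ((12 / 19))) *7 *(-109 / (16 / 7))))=0.00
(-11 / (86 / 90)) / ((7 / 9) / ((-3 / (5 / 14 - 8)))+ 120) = -26730 / 283241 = -0.09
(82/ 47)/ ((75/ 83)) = 6806/ 3525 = 1.93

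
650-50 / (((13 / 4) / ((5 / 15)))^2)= 987850 / 1521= 649.47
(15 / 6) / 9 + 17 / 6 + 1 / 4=121 / 36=3.36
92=92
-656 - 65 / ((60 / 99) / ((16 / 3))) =-1228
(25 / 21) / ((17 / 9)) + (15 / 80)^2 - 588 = -17892561 / 30464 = -587.33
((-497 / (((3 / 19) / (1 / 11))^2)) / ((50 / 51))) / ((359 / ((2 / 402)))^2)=-3050089 / 94505621250150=-0.00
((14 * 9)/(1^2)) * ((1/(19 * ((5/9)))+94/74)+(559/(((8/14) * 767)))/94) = 6772301361/38988380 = 173.70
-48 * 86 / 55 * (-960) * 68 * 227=12234203136 / 11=1112200285.09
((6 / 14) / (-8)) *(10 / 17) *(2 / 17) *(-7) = 15 / 578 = 0.03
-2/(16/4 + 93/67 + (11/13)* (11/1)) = -871/6400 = -0.14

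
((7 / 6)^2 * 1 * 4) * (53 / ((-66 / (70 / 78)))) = -90895 / 23166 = -3.92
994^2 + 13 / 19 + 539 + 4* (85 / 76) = 18783023 / 19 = 988580.16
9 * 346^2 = 1077444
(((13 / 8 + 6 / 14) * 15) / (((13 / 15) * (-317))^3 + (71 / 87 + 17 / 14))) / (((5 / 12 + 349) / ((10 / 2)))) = -0.00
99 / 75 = 33 / 25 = 1.32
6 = 6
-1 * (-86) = 86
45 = 45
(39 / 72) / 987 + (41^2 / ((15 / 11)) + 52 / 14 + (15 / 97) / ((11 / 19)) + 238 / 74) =828255238297 / 667984680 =1239.93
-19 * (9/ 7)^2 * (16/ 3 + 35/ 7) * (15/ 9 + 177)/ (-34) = 1420668/ 833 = 1705.48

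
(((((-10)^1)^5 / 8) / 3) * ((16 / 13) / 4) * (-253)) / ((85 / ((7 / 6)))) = 8855000 / 1989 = 4451.99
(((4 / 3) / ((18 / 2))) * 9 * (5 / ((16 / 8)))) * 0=0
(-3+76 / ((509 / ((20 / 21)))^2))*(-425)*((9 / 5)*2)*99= 5768209231290 / 12694969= 454369.70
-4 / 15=-0.27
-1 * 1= -1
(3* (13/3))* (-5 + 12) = 91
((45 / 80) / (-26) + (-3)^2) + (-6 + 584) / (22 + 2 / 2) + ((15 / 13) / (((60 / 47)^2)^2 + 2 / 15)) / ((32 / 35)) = 225792148789 / 6533099584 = 34.56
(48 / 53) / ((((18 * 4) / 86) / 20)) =3440 / 159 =21.64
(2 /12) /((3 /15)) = 5 /6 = 0.83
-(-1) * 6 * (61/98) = 183/49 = 3.73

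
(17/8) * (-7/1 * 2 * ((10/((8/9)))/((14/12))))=-2295/8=-286.88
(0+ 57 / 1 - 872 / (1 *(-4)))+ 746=1021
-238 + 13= -225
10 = 10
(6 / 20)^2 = 9 / 100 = 0.09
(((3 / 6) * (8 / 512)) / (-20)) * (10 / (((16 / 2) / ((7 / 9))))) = -7 / 18432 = -0.00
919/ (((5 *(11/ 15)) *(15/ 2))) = 1838/ 55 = 33.42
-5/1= -5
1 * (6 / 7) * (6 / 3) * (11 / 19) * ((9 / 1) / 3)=396 / 133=2.98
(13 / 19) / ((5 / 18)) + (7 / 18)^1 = 4877 / 1710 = 2.85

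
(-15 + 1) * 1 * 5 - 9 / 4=-289 / 4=-72.25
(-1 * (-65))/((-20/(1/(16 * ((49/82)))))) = -533/1568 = -0.34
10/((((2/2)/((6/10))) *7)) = 6/7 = 0.86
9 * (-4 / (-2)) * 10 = 180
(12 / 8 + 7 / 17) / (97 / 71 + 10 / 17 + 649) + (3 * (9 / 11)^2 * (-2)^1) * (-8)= 6110177167 / 190139884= 32.14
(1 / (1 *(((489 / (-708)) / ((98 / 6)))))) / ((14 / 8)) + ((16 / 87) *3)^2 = -5432144 / 411249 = -13.21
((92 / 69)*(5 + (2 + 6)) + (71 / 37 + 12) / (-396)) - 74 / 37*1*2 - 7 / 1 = 92281 / 14652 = 6.30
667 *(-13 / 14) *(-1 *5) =43355 / 14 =3096.79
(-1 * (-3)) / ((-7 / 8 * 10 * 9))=-4 / 105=-0.04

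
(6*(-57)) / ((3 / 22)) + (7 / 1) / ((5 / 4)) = -12512 / 5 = -2502.40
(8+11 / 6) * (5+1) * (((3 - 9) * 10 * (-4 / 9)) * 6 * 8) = 75520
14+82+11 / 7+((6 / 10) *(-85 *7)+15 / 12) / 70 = 92.49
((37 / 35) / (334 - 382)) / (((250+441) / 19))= -703 / 1160880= -0.00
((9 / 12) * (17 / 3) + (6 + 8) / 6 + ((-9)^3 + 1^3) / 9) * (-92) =61525 / 9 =6836.11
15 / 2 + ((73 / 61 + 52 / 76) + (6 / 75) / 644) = 43762392 / 4664975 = 9.38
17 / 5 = 3.40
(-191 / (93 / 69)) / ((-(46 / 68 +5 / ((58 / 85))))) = 2165749 / 122326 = 17.70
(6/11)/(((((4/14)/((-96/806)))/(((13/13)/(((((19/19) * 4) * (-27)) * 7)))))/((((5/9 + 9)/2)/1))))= 172/119691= 0.00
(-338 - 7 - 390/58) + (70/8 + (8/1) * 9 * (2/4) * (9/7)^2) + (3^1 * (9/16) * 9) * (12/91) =-10398865/36946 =-281.46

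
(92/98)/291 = 46/14259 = 0.00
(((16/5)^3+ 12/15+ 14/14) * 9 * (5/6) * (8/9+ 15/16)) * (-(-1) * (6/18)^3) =1136423/64800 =17.54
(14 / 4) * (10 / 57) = 35 / 57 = 0.61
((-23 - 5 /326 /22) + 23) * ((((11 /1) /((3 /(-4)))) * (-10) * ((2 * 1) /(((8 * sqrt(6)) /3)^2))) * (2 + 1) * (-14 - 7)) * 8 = 1575 /652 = 2.42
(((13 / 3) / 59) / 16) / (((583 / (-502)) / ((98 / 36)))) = -159887 / 14859504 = -0.01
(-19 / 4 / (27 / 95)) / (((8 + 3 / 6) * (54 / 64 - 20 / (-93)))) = -895280 / 482103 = -1.86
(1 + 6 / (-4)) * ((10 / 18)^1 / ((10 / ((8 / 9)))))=-2 / 81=-0.02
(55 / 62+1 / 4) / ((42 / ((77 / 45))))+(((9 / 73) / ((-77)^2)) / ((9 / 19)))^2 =96849901216573 / 2090608999257240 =0.05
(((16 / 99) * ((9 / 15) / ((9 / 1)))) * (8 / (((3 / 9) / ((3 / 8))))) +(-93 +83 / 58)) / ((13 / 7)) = -6127709 / 124410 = -49.25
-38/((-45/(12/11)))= 0.92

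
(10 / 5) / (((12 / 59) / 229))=13511 / 6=2251.83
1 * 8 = 8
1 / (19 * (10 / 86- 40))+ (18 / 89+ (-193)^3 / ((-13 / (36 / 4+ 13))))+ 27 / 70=917344278136807 / 75401690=12166097.05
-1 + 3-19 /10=1 /10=0.10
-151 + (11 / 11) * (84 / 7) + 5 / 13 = -1802 / 13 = -138.62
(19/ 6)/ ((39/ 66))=209/ 39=5.36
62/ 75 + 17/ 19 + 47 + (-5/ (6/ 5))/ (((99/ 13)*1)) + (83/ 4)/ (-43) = 1157234509/ 24264900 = 47.69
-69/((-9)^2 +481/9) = -621/1210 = -0.51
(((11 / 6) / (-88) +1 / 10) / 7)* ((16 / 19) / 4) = 1 / 420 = 0.00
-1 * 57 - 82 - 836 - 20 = -995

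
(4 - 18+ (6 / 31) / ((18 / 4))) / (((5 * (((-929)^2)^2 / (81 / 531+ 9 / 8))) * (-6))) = 737 / 923601311924440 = 0.00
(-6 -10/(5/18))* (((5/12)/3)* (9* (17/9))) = -595/6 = -99.17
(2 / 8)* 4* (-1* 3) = -3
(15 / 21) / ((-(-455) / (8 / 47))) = 8 / 29939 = 0.00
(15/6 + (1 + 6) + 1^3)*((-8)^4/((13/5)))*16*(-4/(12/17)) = -1499766.15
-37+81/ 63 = -250/ 7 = -35.71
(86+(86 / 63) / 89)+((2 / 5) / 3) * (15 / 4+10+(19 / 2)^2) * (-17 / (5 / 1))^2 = 172635328 / 700875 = 246.31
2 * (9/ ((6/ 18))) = 54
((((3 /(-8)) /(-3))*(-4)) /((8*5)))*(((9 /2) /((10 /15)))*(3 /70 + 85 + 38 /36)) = -81363 /11200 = -7.26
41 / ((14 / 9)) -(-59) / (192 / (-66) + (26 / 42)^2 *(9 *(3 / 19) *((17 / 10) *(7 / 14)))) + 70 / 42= 82169527 / 21043302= 3.90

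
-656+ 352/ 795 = -521168/ 795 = -655.56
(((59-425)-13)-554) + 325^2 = 104692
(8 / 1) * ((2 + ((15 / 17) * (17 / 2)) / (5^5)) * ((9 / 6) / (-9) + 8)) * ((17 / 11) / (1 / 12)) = 15999176 / 6875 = 2327.15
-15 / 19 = -0.79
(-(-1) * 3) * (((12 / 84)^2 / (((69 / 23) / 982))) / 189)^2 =964324 / 257298363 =0.00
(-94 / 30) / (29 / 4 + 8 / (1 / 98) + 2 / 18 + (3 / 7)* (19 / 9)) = -3948 / 998255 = -0.00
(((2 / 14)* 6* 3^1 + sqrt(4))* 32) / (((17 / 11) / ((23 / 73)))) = 259072 / 8687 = 29.82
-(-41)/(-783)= -41/783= -0.05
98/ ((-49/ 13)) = -26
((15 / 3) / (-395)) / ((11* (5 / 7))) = -7 / 4345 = -0.00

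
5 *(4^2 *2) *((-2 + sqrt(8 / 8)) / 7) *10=-1600 / 7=-228.57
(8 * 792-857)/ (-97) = -5479/ 97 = -56.48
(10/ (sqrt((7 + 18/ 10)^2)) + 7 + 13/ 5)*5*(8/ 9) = 4724/ 99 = 47.72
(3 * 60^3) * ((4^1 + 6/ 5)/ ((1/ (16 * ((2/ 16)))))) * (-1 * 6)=-40435200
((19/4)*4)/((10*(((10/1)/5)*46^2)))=19/42320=0.00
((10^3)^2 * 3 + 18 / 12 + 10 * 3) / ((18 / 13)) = 26000273 / 12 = 2166689.42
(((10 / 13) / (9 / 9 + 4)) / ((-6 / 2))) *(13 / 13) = -2 / 39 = -0.05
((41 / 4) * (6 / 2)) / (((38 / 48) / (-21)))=-15498 / 19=-815.68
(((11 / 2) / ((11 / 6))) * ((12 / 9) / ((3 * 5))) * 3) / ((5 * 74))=2 / 925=0.00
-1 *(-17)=17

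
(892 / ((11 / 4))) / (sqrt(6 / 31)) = 1784 * sqrt(186) / 33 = 737.29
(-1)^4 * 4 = 4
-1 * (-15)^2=-225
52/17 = 3.06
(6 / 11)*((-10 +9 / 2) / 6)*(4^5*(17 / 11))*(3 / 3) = -791.27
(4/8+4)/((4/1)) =9/8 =1.12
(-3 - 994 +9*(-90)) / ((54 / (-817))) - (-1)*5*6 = 27369.24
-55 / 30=-11 / 6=-1.83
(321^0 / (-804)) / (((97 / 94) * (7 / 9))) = -141 / 90986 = -0.00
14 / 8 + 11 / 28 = 15 / 7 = 2.14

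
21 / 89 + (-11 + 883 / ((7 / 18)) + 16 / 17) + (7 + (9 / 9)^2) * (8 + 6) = 25129780 / 10591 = 2372.75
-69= -69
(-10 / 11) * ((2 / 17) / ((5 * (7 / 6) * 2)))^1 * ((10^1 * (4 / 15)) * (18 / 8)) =-72 / 1309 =-0.06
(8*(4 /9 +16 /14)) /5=160 /63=2.54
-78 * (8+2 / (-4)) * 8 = -4680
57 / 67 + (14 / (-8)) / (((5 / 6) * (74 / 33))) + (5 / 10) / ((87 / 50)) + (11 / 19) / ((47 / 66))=3908181019 / 3851919780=1.01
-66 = -66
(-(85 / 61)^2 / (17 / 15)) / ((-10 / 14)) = 8925 / 3721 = 2.40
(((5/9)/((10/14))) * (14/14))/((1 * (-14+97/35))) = -0.07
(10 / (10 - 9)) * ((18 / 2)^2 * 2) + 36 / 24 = 1621.50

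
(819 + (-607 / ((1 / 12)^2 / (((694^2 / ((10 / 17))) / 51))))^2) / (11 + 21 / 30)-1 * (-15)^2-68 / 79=864275744522682286503 / 5135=168310758427007261.25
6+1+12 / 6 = 9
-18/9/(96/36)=-3/4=-0.75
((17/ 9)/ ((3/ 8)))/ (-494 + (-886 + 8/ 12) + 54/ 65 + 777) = -8840/ 1055637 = -0.01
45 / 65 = 9 / 13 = 0.69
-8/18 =-4/9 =-0.44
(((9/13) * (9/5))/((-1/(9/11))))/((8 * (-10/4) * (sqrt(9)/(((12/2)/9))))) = 81/7150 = 0.01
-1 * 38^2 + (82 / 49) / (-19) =-1344446 / 931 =-1444.09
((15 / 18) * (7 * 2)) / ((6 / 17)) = 595 / 18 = 33.06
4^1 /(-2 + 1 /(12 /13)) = -48 /11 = -4.36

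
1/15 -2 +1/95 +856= 243412/285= 854.08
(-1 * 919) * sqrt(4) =-1838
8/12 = 2/3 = 0.67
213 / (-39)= -71 / 13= -5.46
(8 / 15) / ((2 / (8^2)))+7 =361 / 15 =24.07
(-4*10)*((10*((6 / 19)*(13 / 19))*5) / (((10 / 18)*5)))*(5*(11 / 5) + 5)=-2489.09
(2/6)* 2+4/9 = 10/9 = 1.11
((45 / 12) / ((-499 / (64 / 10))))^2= 576 / 249001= 0.00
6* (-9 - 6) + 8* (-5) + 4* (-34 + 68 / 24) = -254.67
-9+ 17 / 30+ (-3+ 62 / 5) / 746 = -47114 / 5595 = -8.42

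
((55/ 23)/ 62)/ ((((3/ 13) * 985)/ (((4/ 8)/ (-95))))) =-143/ 160125540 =-0.00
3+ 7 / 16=55 / 16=3.44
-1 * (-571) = 571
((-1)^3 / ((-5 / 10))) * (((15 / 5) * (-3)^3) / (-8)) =81 / 4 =20.25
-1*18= -18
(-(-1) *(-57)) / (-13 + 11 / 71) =71 / 16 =4.44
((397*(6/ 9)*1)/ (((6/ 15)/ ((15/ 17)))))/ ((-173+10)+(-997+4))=-9925/ 19652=-0.51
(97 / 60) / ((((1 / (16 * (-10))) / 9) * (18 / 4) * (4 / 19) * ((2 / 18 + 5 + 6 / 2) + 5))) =-11058 / 59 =-187.42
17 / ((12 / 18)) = 51 / 2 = 25.50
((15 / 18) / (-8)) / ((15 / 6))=-0.04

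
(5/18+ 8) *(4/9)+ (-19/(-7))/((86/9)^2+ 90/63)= 15794095/4259142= 3.71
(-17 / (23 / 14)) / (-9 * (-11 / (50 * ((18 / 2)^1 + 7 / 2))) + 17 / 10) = -297500 / 53429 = -5.57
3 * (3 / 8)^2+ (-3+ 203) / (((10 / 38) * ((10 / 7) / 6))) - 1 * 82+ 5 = 199387 / 64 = 3115.42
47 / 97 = 0.48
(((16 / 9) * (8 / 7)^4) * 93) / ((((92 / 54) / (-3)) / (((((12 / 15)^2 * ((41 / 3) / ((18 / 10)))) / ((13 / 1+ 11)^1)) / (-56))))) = 10412032 / 5798415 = 1.80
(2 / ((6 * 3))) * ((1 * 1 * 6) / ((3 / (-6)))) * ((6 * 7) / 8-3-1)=-5 / 3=-1.67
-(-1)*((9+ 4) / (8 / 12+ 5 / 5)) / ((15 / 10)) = 26 / 5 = 5.20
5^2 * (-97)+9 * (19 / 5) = -11954 / 5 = -2390.80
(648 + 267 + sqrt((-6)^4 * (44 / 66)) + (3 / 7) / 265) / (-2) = -848664 / 1855 -6 * sqrt(6) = -472.20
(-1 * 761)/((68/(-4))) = 761/17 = 44.76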